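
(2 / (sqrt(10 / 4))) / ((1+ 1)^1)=sqrt(10) / 5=0.63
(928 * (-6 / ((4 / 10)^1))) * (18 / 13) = -19273.85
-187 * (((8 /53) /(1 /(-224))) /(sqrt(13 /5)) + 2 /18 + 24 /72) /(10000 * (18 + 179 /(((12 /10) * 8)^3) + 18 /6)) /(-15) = 191488 /7327521875-772079616 * sqrt(65) /5048662571875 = -0.00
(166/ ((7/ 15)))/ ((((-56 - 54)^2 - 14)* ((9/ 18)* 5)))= 498/ 42301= 0.01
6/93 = 2/31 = 0.06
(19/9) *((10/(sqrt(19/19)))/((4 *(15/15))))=95/18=5.28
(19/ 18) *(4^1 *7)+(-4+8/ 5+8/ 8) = 1267/ 45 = 28.16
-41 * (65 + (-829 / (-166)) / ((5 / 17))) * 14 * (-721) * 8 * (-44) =-4956136719072 / 415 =-11942498118.25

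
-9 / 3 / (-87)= 1 / 29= 0.03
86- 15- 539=-468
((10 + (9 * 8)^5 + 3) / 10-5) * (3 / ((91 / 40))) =1786077780 / 7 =255153968.57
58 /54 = 29 /27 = 1.07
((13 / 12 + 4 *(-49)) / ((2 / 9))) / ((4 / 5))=-35085 / 32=-1096.41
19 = 19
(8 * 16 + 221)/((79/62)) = 21638/79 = 273.90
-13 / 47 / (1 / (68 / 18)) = -442 / 423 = -1.04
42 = 42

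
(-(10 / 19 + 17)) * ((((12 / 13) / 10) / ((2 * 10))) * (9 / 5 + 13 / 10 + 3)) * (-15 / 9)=20313 / 24700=0.82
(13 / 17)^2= 169 / 289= 0.58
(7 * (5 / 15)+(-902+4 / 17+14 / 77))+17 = -494942 / 561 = -882.25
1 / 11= 0.09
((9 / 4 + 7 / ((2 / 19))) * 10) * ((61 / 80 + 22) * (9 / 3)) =1502325 / 32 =46947.66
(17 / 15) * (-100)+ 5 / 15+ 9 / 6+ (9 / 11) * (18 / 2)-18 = -2687 / 22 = -122.14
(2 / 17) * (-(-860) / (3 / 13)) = 22360 / 51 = 438.43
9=9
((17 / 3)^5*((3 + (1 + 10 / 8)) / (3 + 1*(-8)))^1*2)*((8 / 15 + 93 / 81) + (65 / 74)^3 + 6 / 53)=-71246951602777741 / 2348495953200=-30337.27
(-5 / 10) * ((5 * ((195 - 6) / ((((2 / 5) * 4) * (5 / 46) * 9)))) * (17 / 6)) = -855.31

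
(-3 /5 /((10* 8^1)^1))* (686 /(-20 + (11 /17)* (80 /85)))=99127 /373600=0.27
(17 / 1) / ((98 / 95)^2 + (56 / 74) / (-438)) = 73129575 / 4570286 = 16.00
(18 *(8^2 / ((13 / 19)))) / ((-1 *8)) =-2736 / 13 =-210.46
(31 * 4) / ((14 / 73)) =4526 / 7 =646.57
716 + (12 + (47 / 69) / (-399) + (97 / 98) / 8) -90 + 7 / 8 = 1970329411 / 3083472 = 639.00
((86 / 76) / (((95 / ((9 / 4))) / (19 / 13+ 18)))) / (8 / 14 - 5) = -685377 / 5819320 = -0.12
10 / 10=1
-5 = -5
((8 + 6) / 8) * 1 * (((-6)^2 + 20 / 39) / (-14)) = -178 / 39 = -4.56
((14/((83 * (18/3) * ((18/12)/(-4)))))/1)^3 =-175616/416832723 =-0.00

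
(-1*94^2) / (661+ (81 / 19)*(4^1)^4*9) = -167884 / 199183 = -0.84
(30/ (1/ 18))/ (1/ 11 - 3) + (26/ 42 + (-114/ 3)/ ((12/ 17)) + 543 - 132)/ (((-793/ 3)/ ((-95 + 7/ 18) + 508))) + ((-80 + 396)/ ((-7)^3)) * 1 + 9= -4811670835/ 6527976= -737.08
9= 9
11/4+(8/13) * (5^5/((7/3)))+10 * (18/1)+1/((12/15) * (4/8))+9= 370707/364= 1018.43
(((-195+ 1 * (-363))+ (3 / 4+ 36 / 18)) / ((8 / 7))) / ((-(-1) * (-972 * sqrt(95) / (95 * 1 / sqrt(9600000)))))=15547 * sqrt(57) / 74649600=0.00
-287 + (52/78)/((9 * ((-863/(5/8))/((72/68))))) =-25263467/88026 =-287.00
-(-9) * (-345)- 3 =-3108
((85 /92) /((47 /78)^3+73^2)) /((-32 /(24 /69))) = -5042115 /2675672933998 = -0.00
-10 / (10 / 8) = -8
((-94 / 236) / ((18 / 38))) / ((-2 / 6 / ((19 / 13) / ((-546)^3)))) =-16967 / 749073688272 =-0.00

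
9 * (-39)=-351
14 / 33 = 0.42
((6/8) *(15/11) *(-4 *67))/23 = -3015/253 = -11.92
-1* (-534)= 534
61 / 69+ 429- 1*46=26488 / 69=383.88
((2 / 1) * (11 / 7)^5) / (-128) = -0.15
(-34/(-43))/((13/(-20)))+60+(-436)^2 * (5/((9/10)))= 5313478940/5031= 1056147.67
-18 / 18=-1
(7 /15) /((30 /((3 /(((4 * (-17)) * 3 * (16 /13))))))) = -91 /489600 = -0.00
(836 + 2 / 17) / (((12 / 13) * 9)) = 30797 / 306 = 100.64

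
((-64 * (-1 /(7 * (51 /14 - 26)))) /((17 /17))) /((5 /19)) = -2432 /1565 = -1.55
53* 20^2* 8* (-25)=-4240000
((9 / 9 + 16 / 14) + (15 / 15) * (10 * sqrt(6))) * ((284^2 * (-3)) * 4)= -9678720 * sqrt(6)-14518080 / 7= -25781936.79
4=4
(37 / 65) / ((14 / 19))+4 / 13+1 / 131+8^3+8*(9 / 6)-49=56754433 / 119210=476.09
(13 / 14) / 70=13 / 980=0.01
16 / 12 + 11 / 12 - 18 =-63 / 4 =-15.75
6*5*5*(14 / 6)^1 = 350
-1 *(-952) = 952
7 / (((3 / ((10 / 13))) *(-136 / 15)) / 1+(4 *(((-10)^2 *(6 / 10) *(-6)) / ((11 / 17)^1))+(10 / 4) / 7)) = -26950 / 8702761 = -0.00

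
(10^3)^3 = 1000000000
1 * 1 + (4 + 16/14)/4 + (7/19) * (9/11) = 3785/1463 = 2.59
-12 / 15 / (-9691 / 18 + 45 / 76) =2736 / 1839265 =0.00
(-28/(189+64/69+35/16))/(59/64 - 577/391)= 773541888/2939424605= 0.26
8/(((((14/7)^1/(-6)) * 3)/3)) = -24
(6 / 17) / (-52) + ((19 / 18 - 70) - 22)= -90.95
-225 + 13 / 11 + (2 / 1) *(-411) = -11504 / 11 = -1045.82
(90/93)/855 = 0.00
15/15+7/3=10/3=3.33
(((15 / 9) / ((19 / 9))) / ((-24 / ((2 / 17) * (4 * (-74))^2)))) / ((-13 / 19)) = 109520 / 221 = 495.57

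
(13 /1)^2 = 169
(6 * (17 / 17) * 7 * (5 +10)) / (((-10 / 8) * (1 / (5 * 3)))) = -7560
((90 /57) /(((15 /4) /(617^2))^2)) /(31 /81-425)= -62607217559472 /1633715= -38321994.69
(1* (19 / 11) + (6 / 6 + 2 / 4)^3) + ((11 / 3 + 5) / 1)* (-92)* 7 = -1472125 / 264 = -5576.23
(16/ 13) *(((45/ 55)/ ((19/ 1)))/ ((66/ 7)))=168/ 29887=0.01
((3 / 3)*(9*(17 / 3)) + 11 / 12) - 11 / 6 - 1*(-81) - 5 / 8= 3131 / 24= 130.46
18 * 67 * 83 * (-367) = -36735966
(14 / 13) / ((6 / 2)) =14 / 39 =0.36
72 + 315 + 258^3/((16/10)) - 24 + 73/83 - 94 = 890898335/83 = 10733714.88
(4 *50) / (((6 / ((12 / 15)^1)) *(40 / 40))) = 80 / 3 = 26.67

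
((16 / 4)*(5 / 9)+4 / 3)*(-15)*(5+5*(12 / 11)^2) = -212000 / 363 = -584.02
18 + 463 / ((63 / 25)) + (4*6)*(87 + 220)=476893 / 63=7569.73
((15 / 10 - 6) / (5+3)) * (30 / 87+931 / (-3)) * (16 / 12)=232.49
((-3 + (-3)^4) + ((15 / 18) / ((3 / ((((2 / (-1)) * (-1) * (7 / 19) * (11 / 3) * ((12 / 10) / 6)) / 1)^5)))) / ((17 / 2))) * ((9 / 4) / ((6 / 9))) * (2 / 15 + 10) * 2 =8975914494483548 / 1682362659375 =5335.30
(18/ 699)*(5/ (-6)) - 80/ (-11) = 18585/ 2563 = 7.25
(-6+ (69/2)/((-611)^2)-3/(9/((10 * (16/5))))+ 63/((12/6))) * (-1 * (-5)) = 83064440/1119963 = 74.17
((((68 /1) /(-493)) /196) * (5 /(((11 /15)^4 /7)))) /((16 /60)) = -3796875 /11888492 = -0.32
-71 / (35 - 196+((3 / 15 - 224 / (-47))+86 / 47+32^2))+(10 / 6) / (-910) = -776201 / 9300291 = -0.08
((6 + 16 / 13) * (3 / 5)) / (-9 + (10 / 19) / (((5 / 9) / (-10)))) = -1786 / 7605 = -0.23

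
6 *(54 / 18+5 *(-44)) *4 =-5208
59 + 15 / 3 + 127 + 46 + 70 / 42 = 716 / 3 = 238.67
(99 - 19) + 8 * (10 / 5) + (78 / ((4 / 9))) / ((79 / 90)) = 23379 / 79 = 295.94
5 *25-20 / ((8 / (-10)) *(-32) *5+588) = 22370 / 179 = 124.97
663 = 663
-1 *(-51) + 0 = 51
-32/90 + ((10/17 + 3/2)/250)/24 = -0.36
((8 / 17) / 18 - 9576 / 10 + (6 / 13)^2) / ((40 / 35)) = -216601693 / 258570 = -837.69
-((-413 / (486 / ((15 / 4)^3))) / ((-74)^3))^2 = -2665140625 / 217919089938530304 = -0.00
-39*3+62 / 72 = -4181 / 36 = -116.14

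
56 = 56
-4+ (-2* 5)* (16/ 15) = -44/ 3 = -14.67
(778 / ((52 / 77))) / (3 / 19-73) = -569107 / 35984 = -15.82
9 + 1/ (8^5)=294913/ 32768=9.00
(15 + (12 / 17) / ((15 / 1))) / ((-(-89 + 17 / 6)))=7674 / 43945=0.17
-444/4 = -111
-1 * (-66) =66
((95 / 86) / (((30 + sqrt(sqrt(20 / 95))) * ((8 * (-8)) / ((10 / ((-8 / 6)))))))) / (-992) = -95 / (85312 * (128 * 19^(3 / 4) * sqrt(2) / 285 + 256)) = -0.00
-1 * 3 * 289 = -867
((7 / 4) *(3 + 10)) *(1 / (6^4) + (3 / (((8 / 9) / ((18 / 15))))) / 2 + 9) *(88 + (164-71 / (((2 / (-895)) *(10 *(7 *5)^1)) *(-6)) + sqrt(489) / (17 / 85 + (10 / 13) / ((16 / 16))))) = 65138.57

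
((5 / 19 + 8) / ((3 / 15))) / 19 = 785 / 361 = 2.17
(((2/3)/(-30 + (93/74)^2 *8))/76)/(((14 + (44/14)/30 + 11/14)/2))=-6845/100883274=-0.00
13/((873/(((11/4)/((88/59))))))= 767/27936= 0.03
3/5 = 0.60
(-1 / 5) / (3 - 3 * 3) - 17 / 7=-503 / 210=-2.40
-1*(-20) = 20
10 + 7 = 17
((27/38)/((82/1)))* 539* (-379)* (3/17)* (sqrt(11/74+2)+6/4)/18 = -5515587/211888- 1838529* sqrt(11766)/7839856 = -51.47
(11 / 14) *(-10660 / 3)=-2791.90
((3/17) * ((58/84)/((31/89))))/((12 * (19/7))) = 2581/240312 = 0.01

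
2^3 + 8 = 16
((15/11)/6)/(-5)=-1/22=-0.05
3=3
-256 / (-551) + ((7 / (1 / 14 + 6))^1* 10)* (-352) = -38010240 / 9367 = -4057.89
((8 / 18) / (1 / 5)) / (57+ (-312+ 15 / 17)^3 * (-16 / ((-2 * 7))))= -137564 / 2130504588477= -0.00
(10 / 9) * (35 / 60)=35 / 54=0.65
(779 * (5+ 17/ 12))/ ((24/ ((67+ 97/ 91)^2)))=82188783721/ 85176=964928.90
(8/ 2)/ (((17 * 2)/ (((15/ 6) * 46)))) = 13.53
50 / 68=25 / 34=0.74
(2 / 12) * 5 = 5 / 6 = 0.83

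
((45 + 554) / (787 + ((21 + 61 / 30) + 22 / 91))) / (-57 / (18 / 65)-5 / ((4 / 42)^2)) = -3924648 / 4019296667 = -0.00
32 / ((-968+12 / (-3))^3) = -1 / 28697814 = -0.00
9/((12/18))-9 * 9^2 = -1431/2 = -715.50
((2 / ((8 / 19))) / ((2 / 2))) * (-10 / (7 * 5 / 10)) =-13.57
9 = 9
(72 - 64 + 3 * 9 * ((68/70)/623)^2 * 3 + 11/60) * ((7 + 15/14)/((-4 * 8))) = -5276094490631/2556062342400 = -2.06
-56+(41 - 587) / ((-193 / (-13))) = -17906 / 193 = -92.78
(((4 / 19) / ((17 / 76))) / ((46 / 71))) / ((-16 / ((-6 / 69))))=71 / 8993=0.01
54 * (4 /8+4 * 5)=1107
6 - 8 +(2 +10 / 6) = 5 / 3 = 1.67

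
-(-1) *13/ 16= 13/ 16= 0.81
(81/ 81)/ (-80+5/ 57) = -57/ 4555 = -0.01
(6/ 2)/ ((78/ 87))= 87/ 26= 3.35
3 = 3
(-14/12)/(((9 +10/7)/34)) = -833/219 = -3.80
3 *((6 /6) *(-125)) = -375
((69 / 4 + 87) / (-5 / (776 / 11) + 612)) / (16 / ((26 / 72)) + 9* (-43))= -350558 / 705162645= -0.00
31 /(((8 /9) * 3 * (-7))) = -93 /56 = -1.66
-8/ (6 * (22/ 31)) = -62/ 33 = -1.88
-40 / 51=-0.78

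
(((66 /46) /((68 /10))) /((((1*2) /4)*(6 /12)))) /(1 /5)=1650 /391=4.22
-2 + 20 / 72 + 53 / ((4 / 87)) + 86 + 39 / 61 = 2717917 / 2196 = 1237.67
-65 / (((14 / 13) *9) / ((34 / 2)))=-14365 / 126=-114.01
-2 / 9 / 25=-2 / 225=-0.01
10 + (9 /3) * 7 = 31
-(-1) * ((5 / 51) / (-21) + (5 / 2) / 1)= 5345 / 2142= 2.50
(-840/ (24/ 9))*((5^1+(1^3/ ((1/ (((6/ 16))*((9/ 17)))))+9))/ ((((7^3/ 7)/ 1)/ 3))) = -260685/ 952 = -273.83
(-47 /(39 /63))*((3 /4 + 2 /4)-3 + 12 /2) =-16779 /52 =-322.67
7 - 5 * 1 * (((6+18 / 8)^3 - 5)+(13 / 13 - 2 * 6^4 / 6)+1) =-40037 / 64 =-625.58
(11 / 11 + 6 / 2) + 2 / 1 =6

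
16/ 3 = 5.33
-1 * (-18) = 18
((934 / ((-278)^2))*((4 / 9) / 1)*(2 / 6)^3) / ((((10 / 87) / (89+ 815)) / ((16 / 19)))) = 195885952 / 148675095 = 1.32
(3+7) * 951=9510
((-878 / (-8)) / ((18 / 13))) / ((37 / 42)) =89.98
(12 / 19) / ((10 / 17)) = 102 / 95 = 1.07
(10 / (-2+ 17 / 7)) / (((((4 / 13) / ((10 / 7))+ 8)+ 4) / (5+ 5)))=22750 / 1191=19.10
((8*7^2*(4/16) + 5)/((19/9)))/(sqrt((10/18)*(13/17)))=2781*sqrt(1105)/1235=74.85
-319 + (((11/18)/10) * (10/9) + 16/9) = -51379/162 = -317.15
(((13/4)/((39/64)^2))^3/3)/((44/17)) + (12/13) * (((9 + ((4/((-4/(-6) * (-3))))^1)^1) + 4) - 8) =4709765540/52853229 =89.11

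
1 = 1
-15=-15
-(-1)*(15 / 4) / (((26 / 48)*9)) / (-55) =-2 / 143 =-0.01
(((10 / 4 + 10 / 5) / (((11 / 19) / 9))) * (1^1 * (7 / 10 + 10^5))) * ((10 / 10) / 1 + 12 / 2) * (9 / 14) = 13851096957 / 440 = 31479765.81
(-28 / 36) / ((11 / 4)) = -28 / 99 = -0.28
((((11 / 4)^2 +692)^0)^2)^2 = 1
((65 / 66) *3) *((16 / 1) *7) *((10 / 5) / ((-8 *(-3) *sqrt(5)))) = 182 *sqrt(5) / 33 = 12.33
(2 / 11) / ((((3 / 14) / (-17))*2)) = -238 / 33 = -7.21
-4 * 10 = -40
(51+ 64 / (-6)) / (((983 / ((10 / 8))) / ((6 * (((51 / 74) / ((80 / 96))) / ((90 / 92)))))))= 47311 / 181855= 0.26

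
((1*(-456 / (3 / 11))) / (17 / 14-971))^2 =2.97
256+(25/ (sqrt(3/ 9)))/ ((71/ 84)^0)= 25 * sqrt(3)+256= 299.30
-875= -875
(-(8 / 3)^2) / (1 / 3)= -64 / 3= -21.33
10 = 10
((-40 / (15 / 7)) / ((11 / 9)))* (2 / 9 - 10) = 448 / 3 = 149.33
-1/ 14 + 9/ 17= 109/ 238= 0.46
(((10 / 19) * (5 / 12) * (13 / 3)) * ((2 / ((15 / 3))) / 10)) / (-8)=-0.00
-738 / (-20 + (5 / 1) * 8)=-369 / 10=-36.90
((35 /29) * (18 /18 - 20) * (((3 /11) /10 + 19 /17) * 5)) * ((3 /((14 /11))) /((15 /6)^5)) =-976296 /308125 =-3.17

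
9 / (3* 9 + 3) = 3 / 10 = 0.30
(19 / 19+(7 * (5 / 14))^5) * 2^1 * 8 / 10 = 3157 / 20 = 157.85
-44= -44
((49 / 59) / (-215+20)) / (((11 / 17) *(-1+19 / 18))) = -4998 / 42185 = -0.12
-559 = -559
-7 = -7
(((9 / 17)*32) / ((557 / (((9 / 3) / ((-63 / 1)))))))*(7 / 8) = -12 / 9469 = -0.00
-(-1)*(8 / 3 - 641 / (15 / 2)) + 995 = 4561 / 5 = 912.20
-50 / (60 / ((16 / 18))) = -20 / 27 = -0.74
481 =481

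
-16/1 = -16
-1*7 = -7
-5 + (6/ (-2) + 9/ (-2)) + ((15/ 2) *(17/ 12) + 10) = 65/ 8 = 8.12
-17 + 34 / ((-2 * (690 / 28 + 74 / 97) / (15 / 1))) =-932807 / 34501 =-27.04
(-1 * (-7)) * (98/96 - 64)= -21161/48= -440.85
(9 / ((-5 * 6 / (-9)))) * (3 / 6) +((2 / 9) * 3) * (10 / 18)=929 / 540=1.72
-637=-637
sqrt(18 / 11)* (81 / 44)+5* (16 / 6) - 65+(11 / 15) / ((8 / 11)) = -6079 / 120+243* sqrt(22) / 484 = -48.30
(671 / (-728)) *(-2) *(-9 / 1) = -6039 / 364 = -16.59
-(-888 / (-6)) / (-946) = 74 / 473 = 0.16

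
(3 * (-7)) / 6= -7 / 2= -3.50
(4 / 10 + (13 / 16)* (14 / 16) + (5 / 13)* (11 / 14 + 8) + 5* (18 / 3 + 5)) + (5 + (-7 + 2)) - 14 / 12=10190263 / 174720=58.32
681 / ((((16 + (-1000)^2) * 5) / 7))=4767 / 5000080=0.00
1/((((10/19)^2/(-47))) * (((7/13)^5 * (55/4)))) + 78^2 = 134299230169/23109625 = 5811.40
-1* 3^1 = -3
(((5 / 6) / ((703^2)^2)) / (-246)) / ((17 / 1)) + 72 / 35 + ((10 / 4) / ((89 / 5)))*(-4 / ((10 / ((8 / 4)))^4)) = 196272420446182785077 / 95451912460166679900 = 2.06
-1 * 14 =-14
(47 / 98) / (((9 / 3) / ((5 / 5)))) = 47 / 294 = 0.16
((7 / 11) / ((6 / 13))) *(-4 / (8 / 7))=-637 / 132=-4.83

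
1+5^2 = 26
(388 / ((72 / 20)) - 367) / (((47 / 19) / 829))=-36747083 / 423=-86872.54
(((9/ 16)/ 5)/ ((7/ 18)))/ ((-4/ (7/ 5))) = -81/ 800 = -0.10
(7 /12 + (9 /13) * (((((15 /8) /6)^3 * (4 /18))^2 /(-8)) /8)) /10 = 18320704247 /314069483520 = 0.06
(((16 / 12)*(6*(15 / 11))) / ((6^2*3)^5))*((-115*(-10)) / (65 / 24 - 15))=-575 / 8277725016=-0.00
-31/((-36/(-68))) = -527/9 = -58.56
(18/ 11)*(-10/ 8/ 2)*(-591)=26595/ 44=604.43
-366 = -366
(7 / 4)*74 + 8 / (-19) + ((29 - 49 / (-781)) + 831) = 29355747 / 29678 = 989.14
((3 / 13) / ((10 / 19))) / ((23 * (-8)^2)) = 57 / 191360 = 0.00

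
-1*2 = -2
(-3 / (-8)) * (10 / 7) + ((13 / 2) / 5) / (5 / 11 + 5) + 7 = 32651 / 4200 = 7.77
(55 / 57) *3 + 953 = 18162 / 19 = 955.89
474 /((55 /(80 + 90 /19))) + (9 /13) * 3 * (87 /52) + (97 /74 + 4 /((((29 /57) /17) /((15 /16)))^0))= 3863458659 /5227508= 739.06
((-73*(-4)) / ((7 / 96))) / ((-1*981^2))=-9344 / 2245509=-0.00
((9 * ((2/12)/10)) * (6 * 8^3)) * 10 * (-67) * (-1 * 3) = 926208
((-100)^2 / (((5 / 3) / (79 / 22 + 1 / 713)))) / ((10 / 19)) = 321189300 / 7843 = 40952.35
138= 138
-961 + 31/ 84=-80693/ 84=-960.63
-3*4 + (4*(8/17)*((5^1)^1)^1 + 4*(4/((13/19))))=4596/221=20.80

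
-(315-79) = -236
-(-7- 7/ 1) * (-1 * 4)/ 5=-56/ 5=-11.20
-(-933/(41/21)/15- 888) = 188571/205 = 919.86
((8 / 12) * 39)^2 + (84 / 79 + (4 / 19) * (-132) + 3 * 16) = 1046608 / 1501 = 697.27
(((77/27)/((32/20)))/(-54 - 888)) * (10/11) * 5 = -875/101736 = -0.01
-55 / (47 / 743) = -40865 / 47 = -869.47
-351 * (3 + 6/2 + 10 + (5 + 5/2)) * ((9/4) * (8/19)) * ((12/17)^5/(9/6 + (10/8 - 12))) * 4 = 592.21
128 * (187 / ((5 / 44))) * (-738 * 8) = -6217998336 / 5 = -1243599667.20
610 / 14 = 305 / 7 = 43.57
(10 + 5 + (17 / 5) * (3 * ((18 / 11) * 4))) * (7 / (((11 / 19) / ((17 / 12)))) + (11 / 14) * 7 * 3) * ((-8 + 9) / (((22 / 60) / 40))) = 399243660 / 1331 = 299957.67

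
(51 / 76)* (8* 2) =204 / 19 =10.74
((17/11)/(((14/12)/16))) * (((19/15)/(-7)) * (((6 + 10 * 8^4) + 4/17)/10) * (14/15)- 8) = -14833.70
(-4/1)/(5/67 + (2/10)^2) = -34.90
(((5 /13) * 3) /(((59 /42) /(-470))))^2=87675210000 /588289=149034.25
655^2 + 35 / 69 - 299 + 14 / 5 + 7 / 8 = 1183295303 / 2760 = 428730.18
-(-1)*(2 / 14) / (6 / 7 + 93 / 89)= 89 / 1185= 0.08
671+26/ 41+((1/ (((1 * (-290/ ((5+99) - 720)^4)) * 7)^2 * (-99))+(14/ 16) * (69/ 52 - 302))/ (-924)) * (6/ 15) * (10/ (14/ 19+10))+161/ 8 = 445173909732397126142057/ 21727002211200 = 20489430866.03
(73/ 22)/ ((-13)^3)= -73/ 48334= -0.00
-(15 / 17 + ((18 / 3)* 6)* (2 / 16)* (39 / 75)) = -2739 / 850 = -3.22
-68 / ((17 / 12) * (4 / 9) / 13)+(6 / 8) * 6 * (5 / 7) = -19611 / 14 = -1400.79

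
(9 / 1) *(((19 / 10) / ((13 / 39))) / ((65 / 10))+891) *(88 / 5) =45913824 / 325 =141273.30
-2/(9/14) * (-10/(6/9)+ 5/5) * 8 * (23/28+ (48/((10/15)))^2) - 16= 16259456/9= 1806606.22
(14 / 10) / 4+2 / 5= 3 / 4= 0.75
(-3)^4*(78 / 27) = 234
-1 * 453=-453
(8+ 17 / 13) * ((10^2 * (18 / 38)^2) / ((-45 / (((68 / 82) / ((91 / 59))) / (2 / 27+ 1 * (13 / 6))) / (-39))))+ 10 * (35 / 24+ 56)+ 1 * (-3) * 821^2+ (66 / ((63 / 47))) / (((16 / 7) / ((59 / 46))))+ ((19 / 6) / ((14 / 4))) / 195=-45088071858637193 / 22304514960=-2021477.35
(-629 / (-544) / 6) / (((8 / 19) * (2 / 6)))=703 / 512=1.37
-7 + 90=83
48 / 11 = 4.36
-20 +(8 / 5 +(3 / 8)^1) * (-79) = -176.02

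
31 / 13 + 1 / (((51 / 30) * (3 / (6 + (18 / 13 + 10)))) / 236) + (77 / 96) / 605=313832569 / 388960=806.85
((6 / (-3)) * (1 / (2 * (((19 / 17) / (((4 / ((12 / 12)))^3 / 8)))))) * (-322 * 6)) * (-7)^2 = 12874848 / 19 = 677623.58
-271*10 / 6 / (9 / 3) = -1355 / 9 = -150.56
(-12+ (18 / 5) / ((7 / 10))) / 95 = -48 / 665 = -0.07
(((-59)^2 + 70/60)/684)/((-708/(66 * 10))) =-4.75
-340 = -340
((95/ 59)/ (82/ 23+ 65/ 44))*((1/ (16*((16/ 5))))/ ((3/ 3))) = 120175/ 19268928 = 0.01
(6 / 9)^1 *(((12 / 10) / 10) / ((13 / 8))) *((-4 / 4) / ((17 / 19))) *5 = -304 / 1105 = -0.28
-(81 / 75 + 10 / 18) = -1.64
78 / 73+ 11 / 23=1.55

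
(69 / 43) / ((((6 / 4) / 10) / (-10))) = -4600 / 43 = -106.98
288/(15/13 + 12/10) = 2080/17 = 122.35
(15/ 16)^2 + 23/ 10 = 4069/ 1280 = 3.18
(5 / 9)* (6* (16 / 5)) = 32 / 3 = 10.67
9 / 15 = 3 / 5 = 0.60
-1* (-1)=1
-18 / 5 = -3.60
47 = 47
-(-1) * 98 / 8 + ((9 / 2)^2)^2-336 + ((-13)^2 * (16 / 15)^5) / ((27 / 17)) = 76515757193 / 328050000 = 233.24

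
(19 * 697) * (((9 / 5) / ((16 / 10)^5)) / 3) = 24830625 / 32768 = 757.77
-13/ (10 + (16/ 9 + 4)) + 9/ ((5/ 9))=10917/ 710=15.38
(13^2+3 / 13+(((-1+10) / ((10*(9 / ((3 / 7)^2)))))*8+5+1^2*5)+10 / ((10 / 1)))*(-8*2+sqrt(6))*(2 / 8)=-2298012 / 3185+574503*sqrt(6) / 12740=-611.05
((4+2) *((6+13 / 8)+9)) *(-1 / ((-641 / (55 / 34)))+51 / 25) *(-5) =-444034731 / 435880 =-1018.71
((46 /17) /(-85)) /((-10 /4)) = 92 /7225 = 0.01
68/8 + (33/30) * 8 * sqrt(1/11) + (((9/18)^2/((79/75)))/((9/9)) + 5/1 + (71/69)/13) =4 * sqrt(11)/5 + 3916313/283452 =16.47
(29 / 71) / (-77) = -0.01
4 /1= 4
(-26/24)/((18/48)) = -26/9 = -2.89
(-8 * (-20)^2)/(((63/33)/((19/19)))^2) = -387200/441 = -878.00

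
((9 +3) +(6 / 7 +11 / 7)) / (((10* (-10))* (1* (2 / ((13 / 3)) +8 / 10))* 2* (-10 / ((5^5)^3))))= 1602783203125 / 9184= 174519077.00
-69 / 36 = -23 / 12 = -1.92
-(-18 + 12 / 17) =294 / 17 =17.29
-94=-94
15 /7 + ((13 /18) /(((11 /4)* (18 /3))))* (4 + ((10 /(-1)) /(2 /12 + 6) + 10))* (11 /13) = 18191 /6993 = 2.60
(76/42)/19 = 2/21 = 0.10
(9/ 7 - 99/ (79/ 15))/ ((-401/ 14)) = 19368/ 31679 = 0.61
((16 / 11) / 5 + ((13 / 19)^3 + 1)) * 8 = 4862592 / 377245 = 12.89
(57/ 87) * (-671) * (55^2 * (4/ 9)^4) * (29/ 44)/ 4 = -8549.86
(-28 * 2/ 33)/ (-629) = 56/ 20757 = 0.00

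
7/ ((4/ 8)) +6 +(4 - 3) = 21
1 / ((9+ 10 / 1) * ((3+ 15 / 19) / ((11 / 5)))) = 11 / 360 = 0.03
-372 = -372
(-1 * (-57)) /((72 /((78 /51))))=247 /204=1.21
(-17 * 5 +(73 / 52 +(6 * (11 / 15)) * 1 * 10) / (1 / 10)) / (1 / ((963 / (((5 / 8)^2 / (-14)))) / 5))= -827902656 / 325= -2547392.79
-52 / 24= -13 / 6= -2.17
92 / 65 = 1.42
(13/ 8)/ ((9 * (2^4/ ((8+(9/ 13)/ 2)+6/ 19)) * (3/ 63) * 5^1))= 29953/ 72960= 0.41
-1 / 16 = -0.06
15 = 15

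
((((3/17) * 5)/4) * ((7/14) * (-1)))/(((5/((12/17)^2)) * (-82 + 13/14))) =756/5576255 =0.00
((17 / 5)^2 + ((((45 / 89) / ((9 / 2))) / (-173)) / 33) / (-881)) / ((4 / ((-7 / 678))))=-905569614313 / 30349787311800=-0.03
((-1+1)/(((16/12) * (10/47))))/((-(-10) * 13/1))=0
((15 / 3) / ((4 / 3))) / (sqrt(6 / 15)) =15*sqrt(10) / 8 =5.93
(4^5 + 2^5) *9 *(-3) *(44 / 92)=-313632 / 23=-13636.17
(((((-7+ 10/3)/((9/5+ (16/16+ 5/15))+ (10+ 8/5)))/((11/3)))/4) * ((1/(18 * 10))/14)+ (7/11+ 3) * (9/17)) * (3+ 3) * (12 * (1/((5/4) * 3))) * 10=369994/1001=369.62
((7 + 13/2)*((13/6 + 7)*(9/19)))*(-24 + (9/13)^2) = -17708625/12844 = -1378.75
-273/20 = -13.65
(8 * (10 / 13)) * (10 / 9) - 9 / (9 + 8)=12547 / 1989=6.31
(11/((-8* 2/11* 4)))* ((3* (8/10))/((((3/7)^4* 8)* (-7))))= 41503/17280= 2.40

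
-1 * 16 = -16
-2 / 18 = -0.11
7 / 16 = 0.44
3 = 3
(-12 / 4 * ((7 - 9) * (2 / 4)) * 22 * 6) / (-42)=-66 / 7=-9.43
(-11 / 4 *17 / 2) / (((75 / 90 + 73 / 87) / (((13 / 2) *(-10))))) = 352495 / 388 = 908.49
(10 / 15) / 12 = 1 / 18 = 0.06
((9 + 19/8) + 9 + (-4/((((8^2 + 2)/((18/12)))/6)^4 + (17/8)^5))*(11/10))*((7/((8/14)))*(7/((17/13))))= 577785091043797/432486052000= 1335.96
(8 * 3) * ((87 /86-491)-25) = -531468 /43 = -12359.72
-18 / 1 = -18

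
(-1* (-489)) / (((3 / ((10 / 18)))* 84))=815 / 756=1.08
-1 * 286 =-286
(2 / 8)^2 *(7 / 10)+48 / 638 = 6073 / 51040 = 0.12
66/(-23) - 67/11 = -2267/253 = -8.96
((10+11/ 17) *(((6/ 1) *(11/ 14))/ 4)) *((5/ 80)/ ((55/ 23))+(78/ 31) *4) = 149473239/ 1180480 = 126.62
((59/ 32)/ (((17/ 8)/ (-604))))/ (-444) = 8909/ 7548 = 1.18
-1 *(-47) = 47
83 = 83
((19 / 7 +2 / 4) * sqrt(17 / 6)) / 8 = 15 * sqrt(102) / 224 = 0.68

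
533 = 533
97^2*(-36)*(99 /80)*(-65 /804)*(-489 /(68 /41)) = -728343059301 /72896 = -9991536.70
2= 2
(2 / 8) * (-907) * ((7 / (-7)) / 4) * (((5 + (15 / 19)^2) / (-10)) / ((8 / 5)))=-920605 / 46208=-19.92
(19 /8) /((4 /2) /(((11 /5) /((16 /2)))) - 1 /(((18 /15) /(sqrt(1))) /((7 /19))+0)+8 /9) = 35739 /118196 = 0.30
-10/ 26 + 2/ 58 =-132/ 377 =-0.35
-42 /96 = -7 /16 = -0.44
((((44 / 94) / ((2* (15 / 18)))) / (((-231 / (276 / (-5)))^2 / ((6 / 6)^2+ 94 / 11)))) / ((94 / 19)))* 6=8684064 / 46775575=0.19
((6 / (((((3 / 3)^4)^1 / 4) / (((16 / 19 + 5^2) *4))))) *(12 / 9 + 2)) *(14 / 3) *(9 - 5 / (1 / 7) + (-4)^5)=-769888000 / 19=-40520421.05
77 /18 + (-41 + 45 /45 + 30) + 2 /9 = -5.50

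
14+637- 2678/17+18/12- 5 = 16659/34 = 489.97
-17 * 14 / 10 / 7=-3.40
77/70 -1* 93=-919/10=-91.90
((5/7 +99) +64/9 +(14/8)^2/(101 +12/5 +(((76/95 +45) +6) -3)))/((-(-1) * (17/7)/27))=245879745/206992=1187.87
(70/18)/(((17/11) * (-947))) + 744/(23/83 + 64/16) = 8947172357/51436305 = 173.95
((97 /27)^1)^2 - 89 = -55472 /729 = -76.09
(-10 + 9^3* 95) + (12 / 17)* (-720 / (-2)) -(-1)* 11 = 1181672 / 17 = 69510.12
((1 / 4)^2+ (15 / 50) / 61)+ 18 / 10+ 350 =351.87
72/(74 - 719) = -24/215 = -0.11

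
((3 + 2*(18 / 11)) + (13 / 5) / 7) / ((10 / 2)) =2558 / 1925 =1.33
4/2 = 2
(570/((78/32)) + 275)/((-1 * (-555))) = 441/481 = 0.92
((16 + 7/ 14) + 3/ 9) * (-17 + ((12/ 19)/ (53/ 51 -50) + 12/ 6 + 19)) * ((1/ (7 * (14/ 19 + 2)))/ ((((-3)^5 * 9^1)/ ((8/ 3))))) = -19105160/ 4472509041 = -0.00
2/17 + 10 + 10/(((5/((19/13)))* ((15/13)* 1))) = 3226/255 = 12.65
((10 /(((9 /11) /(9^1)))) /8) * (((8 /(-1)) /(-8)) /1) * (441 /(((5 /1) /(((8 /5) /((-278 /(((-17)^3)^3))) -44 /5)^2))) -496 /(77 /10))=564939876137305777125.51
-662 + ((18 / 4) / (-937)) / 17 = -21090005 / 31858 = -662.00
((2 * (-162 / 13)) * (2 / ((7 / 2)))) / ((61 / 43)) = -55728 / 5551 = -10.04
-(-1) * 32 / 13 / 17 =32 / 221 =0.14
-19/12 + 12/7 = 11/84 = 0.13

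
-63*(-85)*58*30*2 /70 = 266220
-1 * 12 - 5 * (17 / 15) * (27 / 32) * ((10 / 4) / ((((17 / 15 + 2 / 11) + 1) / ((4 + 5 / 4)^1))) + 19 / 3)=-6785493 / 97792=-69.39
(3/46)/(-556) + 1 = 25573/25576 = 1.00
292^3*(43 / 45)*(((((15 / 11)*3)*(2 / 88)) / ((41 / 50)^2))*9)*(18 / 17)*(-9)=-975561271920000 / 3457817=-282132129.01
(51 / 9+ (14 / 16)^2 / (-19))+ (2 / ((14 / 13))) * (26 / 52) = 167387 / 25536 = 6.55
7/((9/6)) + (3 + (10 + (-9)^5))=-177094/3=-59031.33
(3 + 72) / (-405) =-5 / 27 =-0.19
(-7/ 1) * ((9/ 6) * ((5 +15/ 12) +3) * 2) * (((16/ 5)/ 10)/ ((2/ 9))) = -279.72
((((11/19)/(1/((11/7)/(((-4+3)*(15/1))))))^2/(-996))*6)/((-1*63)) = 14641/41623101450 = 0.00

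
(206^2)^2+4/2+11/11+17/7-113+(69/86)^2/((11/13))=1025549160331415/569492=1800813989.19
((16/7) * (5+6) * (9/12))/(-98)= -0.19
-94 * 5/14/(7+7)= -235/98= -2.40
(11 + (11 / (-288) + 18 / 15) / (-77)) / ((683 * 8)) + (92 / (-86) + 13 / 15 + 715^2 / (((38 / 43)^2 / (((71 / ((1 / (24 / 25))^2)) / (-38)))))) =-143868007169717198227 / 127633632825600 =-1127195.11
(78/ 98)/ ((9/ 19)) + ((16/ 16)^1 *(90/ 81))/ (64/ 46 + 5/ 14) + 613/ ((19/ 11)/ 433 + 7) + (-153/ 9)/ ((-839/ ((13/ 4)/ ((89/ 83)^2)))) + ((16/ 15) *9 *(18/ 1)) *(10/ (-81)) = 1257976313184723901/ 18348211841304240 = 68.56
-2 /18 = -1 /9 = -0.11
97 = 97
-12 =-12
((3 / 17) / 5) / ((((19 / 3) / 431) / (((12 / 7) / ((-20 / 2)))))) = -23274 / 56525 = -0.41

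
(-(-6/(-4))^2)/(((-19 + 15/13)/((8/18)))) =13/232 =0.06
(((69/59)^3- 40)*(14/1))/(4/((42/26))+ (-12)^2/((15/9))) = -5796688485/958298414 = -6.05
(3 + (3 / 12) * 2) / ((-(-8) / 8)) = 7 / 2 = 3.50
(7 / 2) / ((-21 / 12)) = -2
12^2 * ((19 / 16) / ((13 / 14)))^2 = 159201 / 676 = 235.50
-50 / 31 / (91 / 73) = -3650 / 2821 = -1.29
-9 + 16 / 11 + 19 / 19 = -6.55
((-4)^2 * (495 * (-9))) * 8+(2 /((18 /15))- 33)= -1710814 /3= -570271.33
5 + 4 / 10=27 / 5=5.40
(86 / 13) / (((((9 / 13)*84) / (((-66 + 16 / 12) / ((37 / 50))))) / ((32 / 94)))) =-3336800 / 986013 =-3.38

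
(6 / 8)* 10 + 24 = 63 / 2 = 31.50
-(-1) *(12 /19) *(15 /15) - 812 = -15416 /19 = -811.37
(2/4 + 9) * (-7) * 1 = -133/2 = -66.50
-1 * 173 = -173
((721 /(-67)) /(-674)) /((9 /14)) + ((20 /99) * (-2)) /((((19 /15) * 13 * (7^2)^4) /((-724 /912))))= 1501968841590031 /60474846194615853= 0.02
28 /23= 1.22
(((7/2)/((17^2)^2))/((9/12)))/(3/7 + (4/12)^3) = 441/3674924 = 0.00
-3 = -3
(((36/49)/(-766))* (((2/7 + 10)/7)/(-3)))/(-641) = -432/589452703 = -0.00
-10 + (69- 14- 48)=-3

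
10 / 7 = 1.43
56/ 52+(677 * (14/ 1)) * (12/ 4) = 369656/ 13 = 28435.08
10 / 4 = 5 / 2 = 2.50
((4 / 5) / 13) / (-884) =-1 / 14365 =-0.00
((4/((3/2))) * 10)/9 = 80/27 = 2.96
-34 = -34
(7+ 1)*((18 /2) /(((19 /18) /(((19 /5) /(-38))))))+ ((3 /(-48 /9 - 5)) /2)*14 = -26073 /2945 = -8.85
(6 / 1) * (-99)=-594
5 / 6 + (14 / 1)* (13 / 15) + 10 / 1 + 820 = 25289 / 30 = 842.97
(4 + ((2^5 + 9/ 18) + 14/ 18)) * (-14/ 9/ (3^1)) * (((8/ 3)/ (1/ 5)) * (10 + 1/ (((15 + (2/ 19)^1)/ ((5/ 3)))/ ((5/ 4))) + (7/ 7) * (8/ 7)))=-260690210/ 89667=-2907.31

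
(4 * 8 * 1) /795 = 32 /795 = 0.04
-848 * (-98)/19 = 83104/19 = 4373.89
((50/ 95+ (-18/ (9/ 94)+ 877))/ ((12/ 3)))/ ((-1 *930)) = -4367/ 23560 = -0.19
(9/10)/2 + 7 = 149/20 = 7.45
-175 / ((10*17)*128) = -35 / 4352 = -0.01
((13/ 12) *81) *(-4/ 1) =-351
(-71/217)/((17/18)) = -1278/3689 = -0.35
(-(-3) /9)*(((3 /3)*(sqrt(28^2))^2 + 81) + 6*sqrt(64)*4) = 1057 /3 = 352.33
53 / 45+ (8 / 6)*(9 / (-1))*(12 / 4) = -1567 / 45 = -34.82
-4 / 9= -0.44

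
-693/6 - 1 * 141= -256.50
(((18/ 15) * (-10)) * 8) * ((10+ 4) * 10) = -13440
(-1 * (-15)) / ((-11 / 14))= -210 / 11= -19.09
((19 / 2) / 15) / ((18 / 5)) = 19 / 108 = 0.18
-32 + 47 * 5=203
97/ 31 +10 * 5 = 1647/ 31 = 53.13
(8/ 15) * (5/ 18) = 4/ 27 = 0.15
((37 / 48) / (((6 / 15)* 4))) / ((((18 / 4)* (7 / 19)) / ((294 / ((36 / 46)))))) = 109.17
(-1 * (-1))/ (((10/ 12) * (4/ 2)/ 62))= 186/ 5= 37.20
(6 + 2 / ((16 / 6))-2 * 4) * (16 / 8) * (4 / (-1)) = 10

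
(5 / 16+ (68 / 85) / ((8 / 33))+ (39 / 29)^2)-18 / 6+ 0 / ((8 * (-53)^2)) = 162889 / 67280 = 2.42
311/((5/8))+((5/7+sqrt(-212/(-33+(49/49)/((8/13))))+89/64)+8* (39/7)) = 4* sqrt(26606)/251+1219179/2240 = 546.88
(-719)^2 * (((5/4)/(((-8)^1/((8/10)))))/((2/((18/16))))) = -36348.82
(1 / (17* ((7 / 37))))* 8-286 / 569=1.98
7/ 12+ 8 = 8.58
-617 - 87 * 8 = -1313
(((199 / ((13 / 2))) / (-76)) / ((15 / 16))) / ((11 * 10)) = -796 / 203775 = -0.00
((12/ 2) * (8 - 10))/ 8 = -3/ 2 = -1.50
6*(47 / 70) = 141 / 35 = 4.03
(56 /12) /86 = 0.05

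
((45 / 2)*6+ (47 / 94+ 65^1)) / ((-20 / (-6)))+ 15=75.15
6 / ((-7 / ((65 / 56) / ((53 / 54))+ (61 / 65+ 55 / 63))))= -2599291 / 1012830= -2.57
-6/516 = -1/86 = -0.01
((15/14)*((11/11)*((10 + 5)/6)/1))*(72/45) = 30/7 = 4.29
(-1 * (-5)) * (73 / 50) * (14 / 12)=511 / 60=8.52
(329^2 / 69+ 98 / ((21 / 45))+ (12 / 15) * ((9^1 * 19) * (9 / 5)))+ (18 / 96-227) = 49628599 / 27600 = 1798.14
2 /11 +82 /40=2.23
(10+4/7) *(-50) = -3700/7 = -528.57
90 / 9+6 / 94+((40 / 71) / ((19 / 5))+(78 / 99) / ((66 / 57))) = 250694692 / 23015289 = 10.89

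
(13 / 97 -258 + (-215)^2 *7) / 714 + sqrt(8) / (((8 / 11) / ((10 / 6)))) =55 *sqrt(2) / 12 + 15680881 / 34629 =459.31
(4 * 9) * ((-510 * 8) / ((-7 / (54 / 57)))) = 2643840 / 133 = 19878.50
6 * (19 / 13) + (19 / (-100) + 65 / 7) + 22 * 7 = 1563971 / 9100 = 171.86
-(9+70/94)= -9.74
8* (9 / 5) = 72 / 5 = 14.40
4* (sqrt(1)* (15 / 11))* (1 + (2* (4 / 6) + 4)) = 380 / 11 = 34.55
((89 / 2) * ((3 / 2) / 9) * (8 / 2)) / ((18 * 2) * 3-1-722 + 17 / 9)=-3 / 62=-0.05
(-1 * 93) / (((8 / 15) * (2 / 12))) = -4185 / 4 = -1046.25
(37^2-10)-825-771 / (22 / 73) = -44535 / 22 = -2024.32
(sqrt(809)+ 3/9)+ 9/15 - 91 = -1351/15+ sqrt(809) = -61.62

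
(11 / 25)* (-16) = -176 / 25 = -7.04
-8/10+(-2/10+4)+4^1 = 7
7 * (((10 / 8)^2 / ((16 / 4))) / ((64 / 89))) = 15575 / 4096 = 3.80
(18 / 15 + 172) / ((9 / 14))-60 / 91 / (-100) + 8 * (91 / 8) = 1475956 / 4095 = 360.43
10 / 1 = 10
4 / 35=0.11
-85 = -85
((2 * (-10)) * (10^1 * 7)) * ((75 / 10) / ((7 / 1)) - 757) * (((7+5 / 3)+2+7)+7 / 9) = 175677800 / 9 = 19519755.56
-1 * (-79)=79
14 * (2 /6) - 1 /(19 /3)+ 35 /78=2449 /494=4.96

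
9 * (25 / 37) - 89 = -3068 / 37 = -82.92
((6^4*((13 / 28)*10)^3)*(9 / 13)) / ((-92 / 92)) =-30800250 / 343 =-89796.65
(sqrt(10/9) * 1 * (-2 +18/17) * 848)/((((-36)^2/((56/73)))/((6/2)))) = -47488 * sqrt(10)/100521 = -1.49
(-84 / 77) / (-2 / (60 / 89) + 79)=-360 / 25091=-0.01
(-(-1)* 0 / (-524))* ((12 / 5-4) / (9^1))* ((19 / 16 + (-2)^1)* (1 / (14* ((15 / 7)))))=0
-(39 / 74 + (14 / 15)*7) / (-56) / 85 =461 / 310800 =0.00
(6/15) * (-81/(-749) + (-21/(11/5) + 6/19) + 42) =2058732/156541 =13.15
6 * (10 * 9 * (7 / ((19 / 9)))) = 34020 / 19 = 1790.53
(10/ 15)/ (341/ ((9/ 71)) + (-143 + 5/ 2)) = 12/ 45893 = 0.00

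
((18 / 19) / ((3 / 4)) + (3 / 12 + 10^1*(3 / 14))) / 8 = 1945 / 4256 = 0.46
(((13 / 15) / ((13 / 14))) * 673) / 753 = 0.83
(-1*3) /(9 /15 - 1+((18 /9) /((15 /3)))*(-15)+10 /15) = 45 /86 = 0.52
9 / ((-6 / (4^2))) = -24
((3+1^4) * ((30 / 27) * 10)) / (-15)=-80 / 27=-2.96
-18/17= -1.06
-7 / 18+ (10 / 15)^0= 11 / 18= 0.61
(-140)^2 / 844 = 4900 / 211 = 23.22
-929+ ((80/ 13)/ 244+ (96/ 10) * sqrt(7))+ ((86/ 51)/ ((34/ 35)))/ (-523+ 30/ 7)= -2319124274384/ 2496425061+ 48 * sqrt(7)/ 5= -903.58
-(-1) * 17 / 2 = 17 / 2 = 8.50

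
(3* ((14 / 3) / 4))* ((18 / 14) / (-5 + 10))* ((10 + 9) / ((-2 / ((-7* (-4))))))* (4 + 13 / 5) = -39501 / 25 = -1580.04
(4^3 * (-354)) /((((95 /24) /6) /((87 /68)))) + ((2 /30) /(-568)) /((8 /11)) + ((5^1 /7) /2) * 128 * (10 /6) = -6759411011879 /154109760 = -43861.02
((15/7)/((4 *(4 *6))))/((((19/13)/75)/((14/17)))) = 4875/5168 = 0.94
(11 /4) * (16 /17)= 2.59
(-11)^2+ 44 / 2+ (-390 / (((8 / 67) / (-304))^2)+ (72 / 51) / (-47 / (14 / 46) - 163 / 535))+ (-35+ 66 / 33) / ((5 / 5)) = -6225952033507960 / 2462773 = -2528025130.01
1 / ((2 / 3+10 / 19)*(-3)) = -19 / 68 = -0.28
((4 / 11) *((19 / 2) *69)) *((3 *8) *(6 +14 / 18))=426512 / 11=38773.82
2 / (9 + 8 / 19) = 38 / 179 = 0.21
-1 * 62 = -62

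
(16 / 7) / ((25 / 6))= 96 / 175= 0.55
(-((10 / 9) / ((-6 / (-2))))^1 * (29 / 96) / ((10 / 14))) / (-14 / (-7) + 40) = -29 / 7776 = -0.00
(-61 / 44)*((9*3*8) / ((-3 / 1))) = 1098 / 11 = 99.82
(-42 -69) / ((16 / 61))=-6771 / 16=-423.19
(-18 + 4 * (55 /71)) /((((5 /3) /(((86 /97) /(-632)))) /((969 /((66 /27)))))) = 595129761 /119696060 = 4.97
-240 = -240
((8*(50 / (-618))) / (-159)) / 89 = 200 / 4372659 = 0.00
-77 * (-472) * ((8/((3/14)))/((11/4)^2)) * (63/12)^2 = 54397056/11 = 4945186.91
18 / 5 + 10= 68 / 5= 13.60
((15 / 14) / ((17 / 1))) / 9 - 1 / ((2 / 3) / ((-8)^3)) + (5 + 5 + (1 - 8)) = 550499 / 714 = 771.01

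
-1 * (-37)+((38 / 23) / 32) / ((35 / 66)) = 238907 / 6440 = 37.10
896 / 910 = 64 / 65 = 0.98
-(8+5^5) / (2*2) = -3133 / 4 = -783.25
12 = 12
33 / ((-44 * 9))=-1 / 12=-0.08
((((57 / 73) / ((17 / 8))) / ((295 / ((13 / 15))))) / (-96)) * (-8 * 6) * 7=6916 / 1830475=0.00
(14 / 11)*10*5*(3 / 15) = 140 / 11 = 12.73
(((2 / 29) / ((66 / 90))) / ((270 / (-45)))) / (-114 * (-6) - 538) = -5 / 46574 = -0.00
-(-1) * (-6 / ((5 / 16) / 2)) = -192 / 5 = -38.40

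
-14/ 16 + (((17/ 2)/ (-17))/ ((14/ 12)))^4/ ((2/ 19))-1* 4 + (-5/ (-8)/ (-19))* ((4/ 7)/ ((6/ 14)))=-5034551/ 1094856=-4.60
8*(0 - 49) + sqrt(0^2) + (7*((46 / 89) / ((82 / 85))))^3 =-16483253837883 / 48587168449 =-339.25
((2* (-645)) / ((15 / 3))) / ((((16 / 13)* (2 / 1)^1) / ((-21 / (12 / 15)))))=176085 / 64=2751.33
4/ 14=2/ 7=0.29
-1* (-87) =87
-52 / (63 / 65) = -3380 / 63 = -53.65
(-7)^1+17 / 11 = -60 / 11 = -5.45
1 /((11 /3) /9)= 27 /11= 2.45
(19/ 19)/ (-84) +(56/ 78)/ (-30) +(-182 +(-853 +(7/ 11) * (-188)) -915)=-372913537/ 180180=-2069.67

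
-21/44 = -0.48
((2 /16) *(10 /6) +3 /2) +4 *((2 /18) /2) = 1.93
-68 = -68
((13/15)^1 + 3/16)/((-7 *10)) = -253/16800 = -0.02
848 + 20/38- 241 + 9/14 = 161773/266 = 608.17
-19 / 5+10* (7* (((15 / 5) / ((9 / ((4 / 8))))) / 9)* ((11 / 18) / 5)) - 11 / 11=-11279 / 2430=-4.64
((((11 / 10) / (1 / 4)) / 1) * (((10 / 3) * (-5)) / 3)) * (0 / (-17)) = 0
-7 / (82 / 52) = -182 / 41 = -4.44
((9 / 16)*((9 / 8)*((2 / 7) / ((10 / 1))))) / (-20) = -81 / 89600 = -0.00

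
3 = 3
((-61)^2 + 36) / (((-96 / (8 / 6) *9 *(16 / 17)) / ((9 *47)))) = -3001843 / 1152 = -2605.77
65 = 65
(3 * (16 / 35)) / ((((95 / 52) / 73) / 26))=4737408 / 3325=1424.78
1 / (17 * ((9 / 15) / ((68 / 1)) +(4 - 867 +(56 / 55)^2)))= -12100 / 177304037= -0.00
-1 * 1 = -1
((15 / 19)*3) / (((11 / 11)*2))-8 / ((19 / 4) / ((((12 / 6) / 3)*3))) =-83 / 38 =-2.18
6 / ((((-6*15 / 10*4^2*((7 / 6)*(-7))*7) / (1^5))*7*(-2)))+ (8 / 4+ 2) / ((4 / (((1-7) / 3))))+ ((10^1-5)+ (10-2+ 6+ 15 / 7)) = 367695 / 19208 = 19.14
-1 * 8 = -8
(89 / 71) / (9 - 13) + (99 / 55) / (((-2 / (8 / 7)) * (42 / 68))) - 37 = -2712137 / 69580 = -38.98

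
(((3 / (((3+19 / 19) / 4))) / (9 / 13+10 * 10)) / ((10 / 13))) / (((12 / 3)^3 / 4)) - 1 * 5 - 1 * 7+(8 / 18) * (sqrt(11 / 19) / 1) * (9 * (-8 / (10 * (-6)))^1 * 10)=-2512773 / 209440+16 * sqrt(209) / 57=-7.94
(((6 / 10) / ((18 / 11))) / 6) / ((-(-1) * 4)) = 0.02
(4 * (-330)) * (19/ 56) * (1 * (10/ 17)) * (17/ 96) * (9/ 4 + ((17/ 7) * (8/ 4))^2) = -26464625/ 21952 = -1205.57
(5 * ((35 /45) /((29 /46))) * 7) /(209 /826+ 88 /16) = 2327255 /310068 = 7.51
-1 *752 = -752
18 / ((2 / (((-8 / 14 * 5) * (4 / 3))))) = -240 / 7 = -34.29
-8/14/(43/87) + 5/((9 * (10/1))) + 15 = 75307/5418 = 13.90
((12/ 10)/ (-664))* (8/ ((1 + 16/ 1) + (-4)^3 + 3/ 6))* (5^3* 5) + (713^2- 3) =1308026218/ 2573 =508366.19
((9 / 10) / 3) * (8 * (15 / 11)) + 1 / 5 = 191 / 55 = 3.47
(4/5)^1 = 4/5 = 0.80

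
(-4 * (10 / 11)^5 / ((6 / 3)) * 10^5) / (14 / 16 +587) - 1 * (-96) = -87287406112 / 757422853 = -115.24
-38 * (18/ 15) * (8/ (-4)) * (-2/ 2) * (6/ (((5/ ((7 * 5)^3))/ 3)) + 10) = -14077632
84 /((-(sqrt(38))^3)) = -21 * sqrt(38) /361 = -0.36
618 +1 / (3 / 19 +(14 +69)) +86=1112339 / 1580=704.01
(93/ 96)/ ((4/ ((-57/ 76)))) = -93/ 512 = -0.18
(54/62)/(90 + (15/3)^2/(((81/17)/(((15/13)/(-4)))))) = 37908/3851285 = 0.01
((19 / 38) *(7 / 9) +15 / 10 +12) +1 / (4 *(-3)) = 497 / 36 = 13.81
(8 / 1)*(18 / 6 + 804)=6456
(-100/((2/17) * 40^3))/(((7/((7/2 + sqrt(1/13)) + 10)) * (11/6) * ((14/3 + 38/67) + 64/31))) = -8580087/4482114560 - 317781 * sqrt(13)/29133744640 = -0.00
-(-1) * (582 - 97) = 485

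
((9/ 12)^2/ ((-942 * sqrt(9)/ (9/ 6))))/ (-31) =3/ 311488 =0.00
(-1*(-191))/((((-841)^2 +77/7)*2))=0.00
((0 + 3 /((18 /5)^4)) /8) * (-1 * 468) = -8125 /7776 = -1.04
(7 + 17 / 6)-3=41 / 6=6.83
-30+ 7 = -23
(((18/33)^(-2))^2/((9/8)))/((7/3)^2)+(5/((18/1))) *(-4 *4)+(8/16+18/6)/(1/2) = 34927/7938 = 4.40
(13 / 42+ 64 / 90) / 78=643 / 49140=0.01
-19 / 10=-1.90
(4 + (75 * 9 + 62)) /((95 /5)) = 39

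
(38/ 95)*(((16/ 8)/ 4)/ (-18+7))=-1/ 55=-0.02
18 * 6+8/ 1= 116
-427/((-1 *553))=61/79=0.77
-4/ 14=-2/ 7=-0.29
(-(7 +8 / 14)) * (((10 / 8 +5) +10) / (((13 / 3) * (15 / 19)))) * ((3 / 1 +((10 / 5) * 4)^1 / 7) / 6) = -29203 / 1176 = -24.83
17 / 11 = 1.55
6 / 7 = 0.86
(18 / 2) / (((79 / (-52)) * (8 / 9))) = -1053 / 158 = -6.66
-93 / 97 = -0.96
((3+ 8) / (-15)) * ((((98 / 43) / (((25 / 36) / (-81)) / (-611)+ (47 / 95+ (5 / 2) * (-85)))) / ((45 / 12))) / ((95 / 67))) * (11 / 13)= 48393731232 / 38575131335725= 0.00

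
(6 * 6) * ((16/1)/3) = 192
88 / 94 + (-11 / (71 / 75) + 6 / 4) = -9.18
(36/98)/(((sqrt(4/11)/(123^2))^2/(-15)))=-339896661885/98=-3468333284.54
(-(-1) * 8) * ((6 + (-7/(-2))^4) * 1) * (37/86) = 92389/172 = 537.15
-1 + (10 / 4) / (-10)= -5 / 4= -1.25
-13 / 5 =-2.60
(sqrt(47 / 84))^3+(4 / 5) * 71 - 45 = 47 * sqrt(987) / 3528+59 / 5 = 12.22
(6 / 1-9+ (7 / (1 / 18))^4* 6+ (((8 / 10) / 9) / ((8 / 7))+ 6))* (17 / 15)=2313794916389 / 1350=1713922160.29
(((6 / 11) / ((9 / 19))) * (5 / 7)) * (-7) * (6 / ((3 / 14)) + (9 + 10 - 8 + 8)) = -8930 / 33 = -270.61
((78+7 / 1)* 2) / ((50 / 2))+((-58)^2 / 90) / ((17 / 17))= 1988 / 45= 44.18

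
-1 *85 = -85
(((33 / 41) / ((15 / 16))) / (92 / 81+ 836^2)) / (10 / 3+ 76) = 5346 / 345254311465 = 0.00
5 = 5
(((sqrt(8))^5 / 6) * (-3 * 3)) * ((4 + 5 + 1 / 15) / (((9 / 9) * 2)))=-4352 * sqrt(2) / 5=-1230.93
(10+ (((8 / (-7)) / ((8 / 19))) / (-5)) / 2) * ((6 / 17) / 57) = 719 / 11305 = 0.06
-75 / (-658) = 75 / 658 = 0.11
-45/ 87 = -15/ 29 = -0.52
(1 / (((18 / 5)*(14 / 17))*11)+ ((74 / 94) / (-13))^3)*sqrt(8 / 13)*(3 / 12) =19248016019*sqrt(26) / 16439560569432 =0.01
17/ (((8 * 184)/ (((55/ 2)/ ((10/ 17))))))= 3179/ 5888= 0.54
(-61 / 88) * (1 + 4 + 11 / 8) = -3111 / 704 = -4.42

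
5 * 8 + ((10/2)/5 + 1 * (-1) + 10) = 50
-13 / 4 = -3.25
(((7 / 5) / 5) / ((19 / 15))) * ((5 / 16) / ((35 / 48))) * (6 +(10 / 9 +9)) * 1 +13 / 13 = 48 / 19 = 2.53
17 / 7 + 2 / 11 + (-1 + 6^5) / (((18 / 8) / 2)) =4791209 / 693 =6913.72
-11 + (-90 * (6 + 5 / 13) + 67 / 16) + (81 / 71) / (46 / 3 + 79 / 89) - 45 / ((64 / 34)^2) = -2431747657909 / 4093453312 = -594.06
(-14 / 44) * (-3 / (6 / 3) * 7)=147 / 44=3.34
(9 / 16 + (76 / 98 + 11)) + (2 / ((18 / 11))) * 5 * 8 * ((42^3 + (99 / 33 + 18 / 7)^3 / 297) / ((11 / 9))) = 178903926261 / 60368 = 2963555.63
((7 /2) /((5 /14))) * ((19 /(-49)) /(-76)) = 1 /20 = 0.05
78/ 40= 1.95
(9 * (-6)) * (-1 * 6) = 324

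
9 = 9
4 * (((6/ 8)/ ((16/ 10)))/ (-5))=-3/ 8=-0.38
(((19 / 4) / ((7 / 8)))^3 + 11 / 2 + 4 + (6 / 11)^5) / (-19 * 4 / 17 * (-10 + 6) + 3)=318397838999 / 39220750030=8.12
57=57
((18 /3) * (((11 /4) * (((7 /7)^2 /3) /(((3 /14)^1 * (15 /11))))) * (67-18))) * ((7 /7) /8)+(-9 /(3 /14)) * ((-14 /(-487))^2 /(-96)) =9843255877 /85380840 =115.29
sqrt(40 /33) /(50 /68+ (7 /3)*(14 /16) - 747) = -272*sqrt(330) /3340073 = -0.00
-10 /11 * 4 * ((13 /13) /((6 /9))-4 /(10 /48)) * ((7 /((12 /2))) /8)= 413 /44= 9.39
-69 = -69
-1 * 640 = -640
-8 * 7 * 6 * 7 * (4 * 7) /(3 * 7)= -3136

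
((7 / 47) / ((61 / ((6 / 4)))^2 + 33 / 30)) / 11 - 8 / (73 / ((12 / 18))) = -175983634 / 2409045771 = -0.07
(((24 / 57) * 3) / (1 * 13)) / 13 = 24 / 3211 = 0.01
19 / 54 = 0.35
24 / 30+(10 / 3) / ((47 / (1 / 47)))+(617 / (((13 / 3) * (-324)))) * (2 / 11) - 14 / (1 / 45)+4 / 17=-912063005981 / 1449921330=-629.04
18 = 18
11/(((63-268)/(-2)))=22/205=0.11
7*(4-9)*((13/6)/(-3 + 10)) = -65/6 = -10.83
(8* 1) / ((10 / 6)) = 24 / 5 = 4.80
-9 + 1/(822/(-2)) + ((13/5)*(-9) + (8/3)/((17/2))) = -373673/11645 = -32.09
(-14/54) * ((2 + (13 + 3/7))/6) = -2/3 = -0.67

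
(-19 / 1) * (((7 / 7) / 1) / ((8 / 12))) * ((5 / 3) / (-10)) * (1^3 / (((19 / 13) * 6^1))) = 13 / 24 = 0.54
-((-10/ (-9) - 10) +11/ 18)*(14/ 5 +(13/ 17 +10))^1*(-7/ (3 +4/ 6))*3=-1202579/ 1870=-643.09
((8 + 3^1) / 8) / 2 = 11 / 16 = 0.69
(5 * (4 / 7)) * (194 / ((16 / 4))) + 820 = 6710 / 7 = 958.57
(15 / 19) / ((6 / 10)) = 1.32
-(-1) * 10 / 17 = 10 / 17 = 0.59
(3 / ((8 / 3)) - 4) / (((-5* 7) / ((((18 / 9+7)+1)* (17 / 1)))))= 391 / 28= 13.96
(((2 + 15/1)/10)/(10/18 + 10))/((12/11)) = 561/3800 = 0.15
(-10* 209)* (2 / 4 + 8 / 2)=-9405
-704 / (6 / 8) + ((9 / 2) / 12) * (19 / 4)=-89941 / 96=-936.89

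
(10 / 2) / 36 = 5 / 36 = 0.14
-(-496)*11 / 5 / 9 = 121.24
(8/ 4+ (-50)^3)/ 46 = -2717.35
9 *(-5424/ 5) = -48816/ 5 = -9763.20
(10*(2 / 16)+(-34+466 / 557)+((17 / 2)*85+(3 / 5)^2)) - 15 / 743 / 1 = 28594059661 / 41385100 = 690.93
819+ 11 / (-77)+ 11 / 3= 17273 / 21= 822.52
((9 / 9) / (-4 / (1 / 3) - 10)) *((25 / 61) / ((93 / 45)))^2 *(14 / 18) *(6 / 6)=-109375 / 78669382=-0.00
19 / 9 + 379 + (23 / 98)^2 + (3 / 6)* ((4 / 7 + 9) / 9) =381.70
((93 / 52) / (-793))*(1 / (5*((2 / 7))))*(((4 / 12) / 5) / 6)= -217 / 12370800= -0.00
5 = 5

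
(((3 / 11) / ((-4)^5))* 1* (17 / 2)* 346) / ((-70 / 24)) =26469 / 98560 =0.27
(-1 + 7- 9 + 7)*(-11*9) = -396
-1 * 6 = -6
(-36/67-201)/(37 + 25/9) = -121527/23986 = -5.07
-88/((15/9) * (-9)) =88/15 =5.87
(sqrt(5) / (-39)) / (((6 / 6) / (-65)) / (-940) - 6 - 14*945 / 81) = 4700*sqrt(5) / 31038797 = 0.00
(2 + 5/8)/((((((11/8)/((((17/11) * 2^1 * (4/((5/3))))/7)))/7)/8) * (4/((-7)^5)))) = -288004752/605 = -476040.91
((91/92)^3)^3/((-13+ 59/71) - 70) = -30383015809214977181/2754589393413771624448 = -0.01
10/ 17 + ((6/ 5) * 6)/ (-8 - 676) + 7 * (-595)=-6725542/ 1615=-4164.42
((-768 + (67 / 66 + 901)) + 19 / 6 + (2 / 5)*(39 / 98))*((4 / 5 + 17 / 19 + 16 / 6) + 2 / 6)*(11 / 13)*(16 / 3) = 880425408 / 302575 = 2909.78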